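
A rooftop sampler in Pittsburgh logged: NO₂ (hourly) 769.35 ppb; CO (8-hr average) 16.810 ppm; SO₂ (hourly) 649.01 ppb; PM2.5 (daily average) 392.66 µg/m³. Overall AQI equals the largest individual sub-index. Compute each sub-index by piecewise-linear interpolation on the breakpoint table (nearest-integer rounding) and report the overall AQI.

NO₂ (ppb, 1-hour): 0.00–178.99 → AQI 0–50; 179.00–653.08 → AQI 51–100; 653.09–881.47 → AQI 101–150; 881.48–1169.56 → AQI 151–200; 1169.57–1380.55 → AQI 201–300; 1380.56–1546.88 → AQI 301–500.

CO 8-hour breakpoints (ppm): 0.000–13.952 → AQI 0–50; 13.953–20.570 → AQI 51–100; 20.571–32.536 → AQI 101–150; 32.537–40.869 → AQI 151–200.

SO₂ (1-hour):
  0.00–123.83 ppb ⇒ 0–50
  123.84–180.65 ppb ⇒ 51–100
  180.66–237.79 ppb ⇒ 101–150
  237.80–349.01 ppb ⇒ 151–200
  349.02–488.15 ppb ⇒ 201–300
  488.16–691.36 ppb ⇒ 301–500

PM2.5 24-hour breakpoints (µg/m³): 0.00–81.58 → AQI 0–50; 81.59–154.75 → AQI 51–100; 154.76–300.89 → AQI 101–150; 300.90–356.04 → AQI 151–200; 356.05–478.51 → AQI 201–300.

459

NO₂: 769.35 ∈ [653.09, 881.47] ↔ index [101, 150].
101 + (769.35−653.09)·(150−101)/(881.47−653.09) = 101 + 116.26·49/228.38 ≈ 125.94, so AQI = 126.
CO: 16.810 lies in 13.953–20.570, so I_lo=51, I_hi=100, C_lo=13.953, C_hi=20.570.
(100−51)/(20.570−13.953) × (16.810−13.953) + 51 = 49/6.617 × 2.857 + 51 ≈ 72.16 → 72.
SO₂: row 488.16–691.36 (AQI 301–500). (500−301)·(649.01−488.16)/(691.36−488.16) + 301 = 199·160.85/203.20 + 301 ≈ 458.53 → 459.
PM2.5: 392.66 ∈ [356.05, 478.51] ↔ index [201, 300].
201 + (392.66−356.05)·(300−201)/(478.51−356.05) = 201 + 36.61·99/122.46 ≈ 230.60, so AQI = 231.
Sub-indices: NO₂→126, CO→72, SO₂→459, PM2.5→231. Overall AQI = max = 459; dominant pollutant is SO₂.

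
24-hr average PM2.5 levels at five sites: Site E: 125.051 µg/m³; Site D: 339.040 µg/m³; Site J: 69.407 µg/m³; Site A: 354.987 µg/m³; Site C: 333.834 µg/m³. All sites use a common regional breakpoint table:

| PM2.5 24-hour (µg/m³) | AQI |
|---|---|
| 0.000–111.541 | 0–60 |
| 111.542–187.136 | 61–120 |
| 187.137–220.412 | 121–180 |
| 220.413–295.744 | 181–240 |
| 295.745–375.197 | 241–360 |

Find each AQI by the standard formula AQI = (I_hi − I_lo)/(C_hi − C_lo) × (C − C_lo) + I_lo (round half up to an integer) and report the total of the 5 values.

Site E 125.051: bracket 111.542–187.136 → index 61–120; slope 59/75.594, offset 13.509.
AQI = 61 + 59/75.594·13.509 ≈ 71.54 ⇒ 72.
Site D 339.040: bracket 295.745–375.197 → index 241–360; slope 119/79.452, offset 43.295.
AQI = 241 + 119/79.452·43.295 ≈ 305.85 ⇒ 306.
Site J: 69.407 ∈ [0.000, 111.541] ↔ index [0, 60].
0 + (69.407−0.000)·(60−0)/(111.541−0.000) = 0 + 69.407·60/111.541 ≈ 37.34, so AQI = 37.
Site A: 354.987 lies in 295.745–375.197, so I_lo=241, I_hi=360, C_lo=295.745, C_hi=375.197.
(360−241)/(375.197−295.745) × (354.987−295.745) + 241 = 119/79.452 × 59.242 + 241 ≈ 329.73 → 330.
Site C: row 295.745–375.197 (AQI 241–360). (360−241)·(333.834−295.745)/(375.197−295.745) + 241 = 119·38.089/79.452 + 241 ≈ 298.05 → 298.
AQIs: Site E=72, Site D=306, Site J=37, Site A=330, Site C=298. Sum = 72 + 306 + 37 + 330 + 298 = 1043.

1043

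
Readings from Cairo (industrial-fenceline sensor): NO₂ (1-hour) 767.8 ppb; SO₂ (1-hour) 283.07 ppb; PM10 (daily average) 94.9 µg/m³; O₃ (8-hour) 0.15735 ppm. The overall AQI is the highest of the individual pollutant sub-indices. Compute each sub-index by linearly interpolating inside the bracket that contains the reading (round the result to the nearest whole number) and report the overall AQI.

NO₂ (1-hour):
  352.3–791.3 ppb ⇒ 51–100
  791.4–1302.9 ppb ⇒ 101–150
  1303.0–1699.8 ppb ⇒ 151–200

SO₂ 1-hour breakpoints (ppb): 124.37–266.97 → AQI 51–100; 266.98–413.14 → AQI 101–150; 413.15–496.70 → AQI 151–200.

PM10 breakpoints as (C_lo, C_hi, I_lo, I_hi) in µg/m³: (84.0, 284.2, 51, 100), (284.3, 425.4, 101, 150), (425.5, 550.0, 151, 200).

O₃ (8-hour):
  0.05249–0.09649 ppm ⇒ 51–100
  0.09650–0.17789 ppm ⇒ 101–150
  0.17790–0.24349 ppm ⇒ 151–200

NO₂: row 352.3–791.3 (AQI 51–100). (100−51)·(767.8−352.3)/(791.3−352.3) + 51 = 49·415.5/439.0 + 51 ≈ 97.38 → 97.
SO₂: 283.07 lies in 266.98–413.14, so I_lo=101, I_hi=150, C_lo=266.98, C_hi=413.14.
(150−101)/(413.14−266.98) × (283.07−266.98) + 101 = 49/146.16 × 16.09 + 101 ≈ 106.39 → 106.
PM10: row 84.0–284.2 (AQI 51–100). (100−51)·(94.9−84.0)/(284.2−84.0) + 51 = 49·10.9/200.2 + 51 ≈ 53.67 → 54.
O₃: row 0.09650–0.17789 (AQI 101–150). (150−101)·(0.15735−0.09650)/(0.17789−0.09650) + 101 = 49·0.06085/0.08139 + 101 ≈ 137.63 → 138.
Sub-indices: NO₂→97, SO₂→106, PM10→54, O₃→138. Overall AQI = max = 138; dominant pollutant is O₃.

138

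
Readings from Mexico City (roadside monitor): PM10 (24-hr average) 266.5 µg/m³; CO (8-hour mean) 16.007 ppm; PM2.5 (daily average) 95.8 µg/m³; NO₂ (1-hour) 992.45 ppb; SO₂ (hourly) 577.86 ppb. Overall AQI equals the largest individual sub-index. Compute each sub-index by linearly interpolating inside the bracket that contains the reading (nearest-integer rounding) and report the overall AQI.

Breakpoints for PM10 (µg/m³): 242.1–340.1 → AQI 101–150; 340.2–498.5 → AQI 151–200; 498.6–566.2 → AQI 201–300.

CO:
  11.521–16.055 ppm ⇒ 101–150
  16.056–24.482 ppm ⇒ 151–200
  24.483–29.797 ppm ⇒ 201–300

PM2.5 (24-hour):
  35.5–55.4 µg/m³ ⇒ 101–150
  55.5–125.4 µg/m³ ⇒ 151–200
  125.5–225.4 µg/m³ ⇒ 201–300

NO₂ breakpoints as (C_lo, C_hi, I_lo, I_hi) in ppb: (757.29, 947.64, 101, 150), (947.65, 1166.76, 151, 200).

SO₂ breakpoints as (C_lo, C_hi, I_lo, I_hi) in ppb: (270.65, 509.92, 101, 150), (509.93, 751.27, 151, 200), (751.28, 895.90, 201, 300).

PM10 266.5: bracket 242.1–340.1 → index 101–150; slope 49/98.0, offset 24.4.
AQI = 101 + 49/98.0·24.4 ≈ 113.20 ⇒ 113.
CO: 16.007 lies in 11.521–16.055, so I_lo=101, I_hi=150, C_lo=11.521, C_hi=16.055.
(150−101)/(16.055−11.521) × (16.007−11.521) + 101 = 49/4.534 × 4.486 + 101 ≈ 149.48 → 149.
PM2.5: 95.8 lies in 55.5–125.4, so I_lo=151, I_hi=200, C_lo=55.5, C_hi=125.4.
(200−151)/(125.4−55.5) × (95.8−55.5) + 151 = 49/69.9 × 40.3 + 151 ≈ 179.25 → 179.
NO₂: row 947.65–1166.76 (AQI 151–200). (200−151)·(992.45−947.65)/(1166.76−947.65) + 151 = 49·44.80/219.11 + 151 ≈ 161.02 → 161.
SO₂: 577.86 lies in 509.93–751.27, so I_lo=151, I_hi=200, C_lo=509.93, C_hi=751.27.
(200−151)/(751.27−509.93) × (577.86−509.93) + 151 = 49/241.34 × 67.93 + 151 ≈ 164.79 → 165.
Sub-indices: PM10→113, CO→149, PM2.5→179, NO₂→161, SO₂→165. Overall AQI = max = 179; dominant pollutant is PM2.5.

179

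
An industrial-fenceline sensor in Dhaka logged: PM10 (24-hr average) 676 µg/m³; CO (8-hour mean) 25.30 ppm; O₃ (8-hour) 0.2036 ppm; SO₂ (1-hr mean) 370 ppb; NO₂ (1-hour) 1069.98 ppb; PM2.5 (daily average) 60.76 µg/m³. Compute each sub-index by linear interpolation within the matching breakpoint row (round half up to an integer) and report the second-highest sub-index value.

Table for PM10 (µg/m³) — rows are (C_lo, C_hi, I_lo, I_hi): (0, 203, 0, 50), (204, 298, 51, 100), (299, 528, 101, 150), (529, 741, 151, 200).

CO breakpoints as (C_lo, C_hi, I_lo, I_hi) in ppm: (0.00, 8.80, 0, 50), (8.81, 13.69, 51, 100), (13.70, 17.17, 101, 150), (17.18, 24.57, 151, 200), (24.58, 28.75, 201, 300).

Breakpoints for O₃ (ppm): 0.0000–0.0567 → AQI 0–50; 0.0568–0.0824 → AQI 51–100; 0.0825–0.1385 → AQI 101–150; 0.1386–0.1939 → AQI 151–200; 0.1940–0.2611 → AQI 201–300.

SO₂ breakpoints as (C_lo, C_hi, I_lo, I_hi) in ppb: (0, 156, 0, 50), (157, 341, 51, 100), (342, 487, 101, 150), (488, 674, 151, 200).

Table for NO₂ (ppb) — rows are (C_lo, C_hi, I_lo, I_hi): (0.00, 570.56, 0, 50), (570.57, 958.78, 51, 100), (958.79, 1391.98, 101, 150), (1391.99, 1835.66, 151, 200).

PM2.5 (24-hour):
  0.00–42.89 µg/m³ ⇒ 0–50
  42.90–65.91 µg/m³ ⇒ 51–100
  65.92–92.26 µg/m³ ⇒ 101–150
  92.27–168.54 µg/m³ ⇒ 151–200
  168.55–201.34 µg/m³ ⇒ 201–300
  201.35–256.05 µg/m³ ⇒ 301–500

215

PM10: 676 lies in 529–741, so I_lo=151, I_hi=200, C_lo=529, C_hi=741.
(200−151)/(741−529) × (676−529) + 151 = 49/212 × 147 + 151 ≈ 184.98 → 185.
CO: 25.30 lies in 24.58–28.75, so I_lo=201, I_hi=300, C_lo=24.58, C_hi=28.75.
(300−201)/(28.75−24.58) × (25.30−24.58) + 201 = 99/4.17 × 0.72 + 201 ≈ 218.09 → 218.
O₃: 0.2036 lies in 0.1940–0.2611, so I_lo=201, I_hi=300, C_lo=0.1940, C_hi=0.2611.
(300−201)/(0.2611−0.1940) × (0.2036−0.1940) + 201 = 99/0.0671 × 0.0096 + 201 ≈ 215.16 → 215.
SO₂: 370 ∈ [342, 487] ↔ index [101, 150].
101 + (370−342)·(150−101)/(487−342) = 101 + 28·49/145 ≈ 110.46, so AQI = 110.
NO₂ 1069.98: bracket 958.79–1391.98 → index 101–150; slope 49/433.19, offset 111.19.
AQI = 101 + 49/433.19·111.19 ≈ 113.58 ⇒ 114.
PM2.5 60.76: bracket 42.90–65.91 → index 51–100; slope 49/23.01, offset 17.86.
AQI = 51 + 49/23.01·17.86 ≈ 89.03 ⇒ 89.
Sub-indices: PM10→185, CO→218, O₃→215, SO₂→110, NO₂→114, PM2.5→89. Ranked high→low: 218, 215, 185, 114, 110, 89. Second-highest sub-index = 215.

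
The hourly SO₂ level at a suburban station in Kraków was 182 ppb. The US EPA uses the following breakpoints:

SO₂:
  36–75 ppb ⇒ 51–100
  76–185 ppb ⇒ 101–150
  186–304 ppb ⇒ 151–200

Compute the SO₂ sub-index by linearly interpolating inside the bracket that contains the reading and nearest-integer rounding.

SO₂: 182 lies in 76–185, so I_lo=101, I_hi=150, C_lo=76, C_hi=185.
(150−101)/(185−76) × (182−76) + 101 = 49/109 × 106 + 101 ≈ 148.65 → 149.
AQI 149 falls in the Unhealthy for Sensitive Groups category.

149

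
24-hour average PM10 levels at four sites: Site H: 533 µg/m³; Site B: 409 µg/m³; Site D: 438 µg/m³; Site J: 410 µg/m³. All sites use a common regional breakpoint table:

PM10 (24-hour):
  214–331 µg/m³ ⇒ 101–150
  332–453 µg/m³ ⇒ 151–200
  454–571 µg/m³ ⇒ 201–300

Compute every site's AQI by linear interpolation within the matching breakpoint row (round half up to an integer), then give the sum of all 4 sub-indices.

Site H: 533 lies in 454–571, so I_lo=201, I_hi=300, C_lo=454, C_hi=571.
(300−201)/(571−454) × (533−454) + 201 = 99/117 × 79 + 201 ≈ 267.85 → 268.
Site B 409: bracket 332–453 → index 151–200; slope 49/121, offset 77.
AQI = 151 + 49/121·77 ≈ 182.18 ⇒ 182.
Site D: row 332–453 (AQI 151–200). (200−151)·(438−332)/(453−332) + 151 = 49·106/121 + 151 ≈ 193.93 → 194.
Site J: 410 ∈ [332, 453] ↔ index [151, 200].
151 + (410−332)·(200−151)/(453−332) = 151 + 78·49/121 ≈ 182.59, so AQI = 183.
AQIs: Site H=268, Site B=182, Site D=194, Site J=183. Sum = 268 + 182 + 194 + 183 = 827.

827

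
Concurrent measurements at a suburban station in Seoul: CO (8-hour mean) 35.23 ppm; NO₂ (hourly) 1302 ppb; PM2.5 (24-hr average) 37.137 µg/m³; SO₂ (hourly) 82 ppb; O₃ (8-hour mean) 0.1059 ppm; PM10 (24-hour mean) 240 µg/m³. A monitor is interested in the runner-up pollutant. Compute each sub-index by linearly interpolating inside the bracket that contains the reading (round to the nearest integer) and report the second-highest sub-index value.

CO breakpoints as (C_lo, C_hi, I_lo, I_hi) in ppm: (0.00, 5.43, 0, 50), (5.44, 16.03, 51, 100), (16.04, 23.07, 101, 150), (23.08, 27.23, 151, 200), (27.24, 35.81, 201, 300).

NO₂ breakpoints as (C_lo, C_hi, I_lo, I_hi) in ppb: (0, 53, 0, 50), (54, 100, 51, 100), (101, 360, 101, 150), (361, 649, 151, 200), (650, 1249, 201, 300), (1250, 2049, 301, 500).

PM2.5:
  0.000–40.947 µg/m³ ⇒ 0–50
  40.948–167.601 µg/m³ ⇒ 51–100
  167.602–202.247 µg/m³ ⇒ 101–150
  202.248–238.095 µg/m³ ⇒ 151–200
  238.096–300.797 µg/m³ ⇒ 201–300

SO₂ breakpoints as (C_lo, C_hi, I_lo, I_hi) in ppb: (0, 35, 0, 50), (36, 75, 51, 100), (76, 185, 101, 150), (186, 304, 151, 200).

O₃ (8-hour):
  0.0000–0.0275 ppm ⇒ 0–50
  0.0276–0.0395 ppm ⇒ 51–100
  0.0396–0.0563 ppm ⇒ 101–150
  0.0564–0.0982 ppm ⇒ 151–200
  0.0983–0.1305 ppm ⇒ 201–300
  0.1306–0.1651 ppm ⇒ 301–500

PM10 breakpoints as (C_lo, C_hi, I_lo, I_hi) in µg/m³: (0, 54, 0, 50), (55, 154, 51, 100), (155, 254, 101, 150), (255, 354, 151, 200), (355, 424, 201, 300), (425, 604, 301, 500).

293

CO: 35.23 ∈ [27.24, 35.81] ↔ index [201, 300].
201 + (35.23−27.24)·(300−201)/(35.81−27.24) = 201 + 7.99·99/8.57 ≈ 293.30, so AQI = 293.
NO₂: row 1250–2049 (AQI 301–500). (500−301)·(1302−1250)/(2049−1250) + 301 = 199·52/799 + 301 ≈ 313.95 → 314.
PM2.5: 37.137 ∈ [0.000, 40.947] ↔ index [0, 50].
0 + (37.137−0.000)·(50−0)/(40.947−0.000) = 0 + 37.137·50/40.947 ≈ 45.35, so AQI = 45.
SO₂: 82 ∈ [76, 185] ↔ index [101, 150].
101 + (82−76)·(150−101)/(185−76) = 101 + 6·49/109 ≈ 103.70, so AQI = 104.
O₃ 0.1059: bracket 0.0983–0.1305 → index 201–300; slope 99/0.0322, offset 0.0076.
AQI = 201 + 99/0.0322·0.0076 ≈ 224.37 ⇒ 224.
PM10: row 155–254 (AQI 101–150). (150−101)·(240−155)/(254−155) + 101 = 49·85/99 + 101 ≈ 143.07 → 143.
Sub-indices: CO→293, NO₂→314, PM2.5→45, SO₂→104, O₃→224, PM10→143. Ranked high→low: 314, 293, 224, 143, 104, 45. Second-highest sub-index = 293.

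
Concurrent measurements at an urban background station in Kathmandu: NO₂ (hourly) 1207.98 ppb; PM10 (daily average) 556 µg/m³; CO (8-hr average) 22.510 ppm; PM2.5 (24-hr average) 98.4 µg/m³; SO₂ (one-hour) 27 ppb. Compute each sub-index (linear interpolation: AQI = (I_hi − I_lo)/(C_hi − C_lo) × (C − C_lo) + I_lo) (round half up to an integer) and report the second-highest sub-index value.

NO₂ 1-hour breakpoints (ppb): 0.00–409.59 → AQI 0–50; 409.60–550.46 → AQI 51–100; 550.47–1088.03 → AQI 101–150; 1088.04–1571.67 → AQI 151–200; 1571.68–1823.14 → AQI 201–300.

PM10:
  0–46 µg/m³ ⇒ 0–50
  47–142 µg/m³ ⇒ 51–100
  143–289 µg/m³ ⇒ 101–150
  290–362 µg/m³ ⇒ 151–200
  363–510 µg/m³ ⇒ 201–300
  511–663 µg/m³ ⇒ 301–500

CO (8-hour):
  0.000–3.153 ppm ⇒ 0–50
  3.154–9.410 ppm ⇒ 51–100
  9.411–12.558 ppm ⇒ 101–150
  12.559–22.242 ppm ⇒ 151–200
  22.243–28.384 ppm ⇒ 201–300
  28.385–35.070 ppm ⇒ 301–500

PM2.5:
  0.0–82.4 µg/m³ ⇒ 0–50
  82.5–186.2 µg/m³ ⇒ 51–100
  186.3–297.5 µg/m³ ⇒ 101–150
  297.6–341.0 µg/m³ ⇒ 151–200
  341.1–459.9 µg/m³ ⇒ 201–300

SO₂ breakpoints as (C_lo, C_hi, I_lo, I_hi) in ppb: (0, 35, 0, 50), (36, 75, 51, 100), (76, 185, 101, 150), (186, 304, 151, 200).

205

NO₂ 1207.98: bracket 1088.04–1571.67 → index 151–200; slope 49/483.63, offset 119.94.
AQI = 151 + 49/483.63·119.94 ≈ 163.15 ⇒ 163.
PM10: 556 lies in 511–663, so I_lo=301, I_hi=500, C_lo=511, C_hi=663.
(500−301)/(663−511) × (556−511) + 301 = 199/152 × 45 + 301 ≈ 359.91 → 360.
CO: row 22.243–28.384 (AQI 201–300). (300−201)·(22.510−22.243)/(28.384−22.243) + 201 = 99·0.267/6.141 + 201 ≈ 205.30 → 205.
PM2.5 98.4: bracket 82.5–186.2 → index 51–100; slope 49/103.7, offset 15.9.
AQI = 51 + 49/103.7·15.9 ≈ 58.51 ⇒ 59.
SO₂ 27: bracket 0–35 → index 0–50; slope 50/35, offset 27.
AQI = 0 + 50/35·27 ≈ 38.57 ⇒ 39.
Sub-indices: NO₂→163, PM10→360, CO→205, PM2.5→59, SO₂→39. Ranked high→low: 360, 205, 163, 59, 39. Second-highest sub-index = 205.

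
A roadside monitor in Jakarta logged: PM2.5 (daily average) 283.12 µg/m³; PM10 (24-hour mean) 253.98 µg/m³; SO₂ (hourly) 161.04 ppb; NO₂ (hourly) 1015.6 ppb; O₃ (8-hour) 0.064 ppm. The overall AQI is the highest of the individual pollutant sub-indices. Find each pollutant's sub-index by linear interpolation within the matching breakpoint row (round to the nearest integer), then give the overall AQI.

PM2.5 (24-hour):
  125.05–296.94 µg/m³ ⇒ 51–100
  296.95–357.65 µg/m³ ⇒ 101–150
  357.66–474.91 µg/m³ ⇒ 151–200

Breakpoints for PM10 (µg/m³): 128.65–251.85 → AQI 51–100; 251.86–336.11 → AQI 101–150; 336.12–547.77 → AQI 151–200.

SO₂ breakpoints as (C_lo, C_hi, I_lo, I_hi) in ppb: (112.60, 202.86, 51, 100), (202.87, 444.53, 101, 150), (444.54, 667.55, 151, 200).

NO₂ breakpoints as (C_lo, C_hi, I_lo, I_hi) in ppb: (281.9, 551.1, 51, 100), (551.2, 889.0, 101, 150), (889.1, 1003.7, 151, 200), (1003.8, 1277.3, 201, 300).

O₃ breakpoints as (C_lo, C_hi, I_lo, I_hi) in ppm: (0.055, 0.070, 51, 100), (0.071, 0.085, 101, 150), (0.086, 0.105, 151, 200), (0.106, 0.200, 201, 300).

205

PM2.5: 283.12 lies in 125.05–296.94, so I_lo=51, I_hi=100, C_lo=125.05, C_hi=296.94.
(100−51)/(296.94−125.05) × (283.12−125.05) + 51 = 49/171.89 × 158.07 + 51 ≈ 96.06 → 96.
PM10: 253.98 ∈ [251.86, 336.11] ↔ index [101, 150].
101 + (253.98−251.86)·(150−101)/(336.11−251.86) = 101 + 2.12·49/84.25 ≈ 102.23, so AQI = 102.
SO₂: 161.04 ∈ [112.60, 202.86] ↔ index [51, 100].
51 + (161.04−112.60)·(100−51)/(202.86−112.60) = 51 + 48.44·49/90.26 ≈ 77.30, so AQI = 77.
NO₂: row 1003.8–1277.3 (AQI 201–300). (300−201)·(1015.6−1003.8)/(1277.3−1003.8) + 201 = 99·11.8/273.5 + 201 ≈ 205.27 → 205.
O₃: 0.064 lies in 0.055–0.070, so I_lo=51, I_hi=100, C_lo=0.055, C_hi=0.070.
(100−51)/(0.070−0.055) × (0.064−0.055) + 51 = 49/0.015 × 0.009 + 51 ≈ 80.40 → 80.
Sub-indices: PM2.5→96, PM10→102, SO₂→77, NO₂→205, O₃→80. Overall AQI = max = 205; dominant pollutant is NO₂.
AQI 205: Very Unhealthy.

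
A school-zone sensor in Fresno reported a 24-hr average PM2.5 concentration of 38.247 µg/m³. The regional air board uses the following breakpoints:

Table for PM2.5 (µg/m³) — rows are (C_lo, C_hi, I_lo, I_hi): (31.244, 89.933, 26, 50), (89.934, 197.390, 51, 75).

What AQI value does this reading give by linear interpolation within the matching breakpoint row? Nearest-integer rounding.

29

PM2.5: 38.247 ∈ [31.244, 89.933] ↔ index [26, 50].
26 + (38.247−31.244)·(50−26)/(89.933−31.244) = 26 + 7.003·24/58.689 ≈ 28.86, so AQI = 29.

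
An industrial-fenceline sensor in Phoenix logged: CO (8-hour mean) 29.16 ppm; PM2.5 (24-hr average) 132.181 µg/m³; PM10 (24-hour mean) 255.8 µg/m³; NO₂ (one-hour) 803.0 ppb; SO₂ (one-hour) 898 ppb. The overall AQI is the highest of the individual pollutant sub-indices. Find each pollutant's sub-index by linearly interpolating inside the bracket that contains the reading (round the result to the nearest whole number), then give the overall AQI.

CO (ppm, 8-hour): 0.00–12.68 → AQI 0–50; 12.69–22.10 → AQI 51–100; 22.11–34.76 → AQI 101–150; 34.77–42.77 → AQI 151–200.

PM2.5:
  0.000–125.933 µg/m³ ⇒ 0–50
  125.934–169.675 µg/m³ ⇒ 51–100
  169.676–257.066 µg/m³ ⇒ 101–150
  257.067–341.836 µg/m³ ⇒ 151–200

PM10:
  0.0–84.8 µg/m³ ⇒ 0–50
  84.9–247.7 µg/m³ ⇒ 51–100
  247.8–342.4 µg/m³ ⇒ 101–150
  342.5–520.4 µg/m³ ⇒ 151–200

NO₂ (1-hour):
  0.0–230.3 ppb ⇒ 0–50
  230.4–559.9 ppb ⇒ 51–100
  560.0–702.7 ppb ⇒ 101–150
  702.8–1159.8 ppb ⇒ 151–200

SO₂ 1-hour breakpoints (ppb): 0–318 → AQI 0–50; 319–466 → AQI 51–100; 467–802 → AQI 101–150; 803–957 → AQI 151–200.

181

CO: 29.16 lies in 22.11–34.76, so I_lo=101, I_hi=150, C_lo=22.11, C_hi=34.76.
(150−101)/(34.76−22.11) × (29.16−22.11) + 101 = 49/12.65 × 7.05 + 101 ≈ 128.31 → 128.
PM2.5: 132.181 ∈ [125.934, 169.675] ↔ index [51, 100].
51 + (132.181−125.934)·(100−51)/(169.675−125.934) = 51 + 6.247·49/43.741 ≈ 58.00, so AQI = 58.
PM10: 255.8 ∈ [247.8, 342.4] ↔ index [101, 150].
101 + (255.8−247.8)·(150−101)/(342.4−247.8) = 101 + 8.0·49/94.6 ≈ 105.14, so AQI = 105.
NO₂: 803.0 lies in 702.8–1159.8, so I_lo=151, I_hi=200, C_lo=702.8, C_hi=1159.8.
(200−151)/(1159.8−702.8) × (803.0−702.8) + 151 = 49/457.0 × 100.2 + 151 ≈ 161.74 → 162.
SO₂: 898 ∈ [803, 957] ↔ index [151, 200].
151 + (898−803)·(200−151)/(957−803) = 151 + 95·49/154 ≈ 181.23, so AQI = 181.
Sub-indices: CO→128, PM2.5→58, PM10→105, NO₂→162, SO₂→181. Overall AQI = max = 181; dominant pollutant is SO₂.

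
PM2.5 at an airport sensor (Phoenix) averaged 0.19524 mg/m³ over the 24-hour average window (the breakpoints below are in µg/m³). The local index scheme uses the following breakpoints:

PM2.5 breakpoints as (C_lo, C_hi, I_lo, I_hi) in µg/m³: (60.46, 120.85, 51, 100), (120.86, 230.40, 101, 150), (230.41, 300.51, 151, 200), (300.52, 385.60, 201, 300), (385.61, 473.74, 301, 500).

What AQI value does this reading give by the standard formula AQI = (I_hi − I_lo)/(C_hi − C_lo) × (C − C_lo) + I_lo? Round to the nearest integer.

134

Convert: 0.19524 mg/m³ = 195.24 µg/m³.
PM2.5 195.24: bracket 120.86–230.40 → index 101–150; slope 49/109.54, offset 74.38.
AQI = 101 + 49/109.54·74.38 ≈ 134.27 ⇒ 134.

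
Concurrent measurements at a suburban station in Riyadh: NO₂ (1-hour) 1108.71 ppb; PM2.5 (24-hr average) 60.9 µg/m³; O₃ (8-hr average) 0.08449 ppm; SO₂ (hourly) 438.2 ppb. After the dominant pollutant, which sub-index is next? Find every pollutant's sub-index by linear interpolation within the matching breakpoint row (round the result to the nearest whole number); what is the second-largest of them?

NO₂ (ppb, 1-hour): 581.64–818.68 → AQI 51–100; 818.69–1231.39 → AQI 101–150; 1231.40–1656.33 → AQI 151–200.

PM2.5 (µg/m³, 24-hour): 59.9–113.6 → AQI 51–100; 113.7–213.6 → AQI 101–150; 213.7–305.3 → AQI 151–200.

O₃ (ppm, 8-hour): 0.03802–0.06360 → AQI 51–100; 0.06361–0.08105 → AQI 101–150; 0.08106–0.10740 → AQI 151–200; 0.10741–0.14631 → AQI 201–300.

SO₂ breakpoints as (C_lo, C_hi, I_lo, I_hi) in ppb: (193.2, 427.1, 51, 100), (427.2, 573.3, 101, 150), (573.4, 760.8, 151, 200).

NO₂: 1108.71 lies in 818.69–1231.39, so I_lo=101, I_hi=150, C_lo=818.69, C_hi=1231.39.
(150−101)/(1231.39−818.69) × (1108.71−818.69) + 101 = 49/412.70 × 290.02 + 101 ≈ 135.43 → 135.
PM2.5: row 59.9–113.6 (AQI 51–100). (100−51)·(60.9−59.9)/(113.6−59.9) + 51 = 49·1.0/53.7 + 51 ≈ 51.91 → 52.
O₃: 0.08449 ∈ [0.08106, 0.10740] ↔ index [151, 200].
151 + (0.08449−0.08106)·(200−151)/(0.10740−0.08106) = 151 + 0.00343·49/0.02634 ≈ 157.38, so AQI = 157.
SO₂ 438.2: bracket 427.2–573.3 → index 101–150; slope 49/146.1, offset 11.0.
AQI = 101 + 49/146.1·11.0 ≈ 104.69 ⇒ 105.
Sub-indices: NO₂→135, PM2.5→52, O₃→157, SO₂→105. Ranked high→low: 157, 135, 105, 52. Second-highest sub-index = 135.

135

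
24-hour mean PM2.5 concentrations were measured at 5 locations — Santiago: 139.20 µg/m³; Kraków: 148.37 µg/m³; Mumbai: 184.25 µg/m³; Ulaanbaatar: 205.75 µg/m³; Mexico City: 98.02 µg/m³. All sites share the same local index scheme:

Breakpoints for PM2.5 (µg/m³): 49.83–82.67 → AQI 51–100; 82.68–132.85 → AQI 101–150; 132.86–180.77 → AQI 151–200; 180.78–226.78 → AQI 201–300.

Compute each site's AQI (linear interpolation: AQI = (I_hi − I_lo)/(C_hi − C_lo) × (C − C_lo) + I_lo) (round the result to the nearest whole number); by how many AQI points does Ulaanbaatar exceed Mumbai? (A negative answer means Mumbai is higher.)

47

Santiago: 139.20 lies in 132.86–180.77, so I_lo=151, I_hi=200, C_lo=132.86, C_hi=180.77.
(200−151)/(180.77−132.86) × (139.20−132.86) + 151 = 49/47.91 × 6.34 + 151 ≈ 157.48 → 157.
Kraków: row 132.86–180.77 (AQI 151–200). (200−151)·(148.37−132.86)/(180.77−132.86) + 151 = 49·15.51/47.91 + 151 ≈ 166.86 → 167.
Mumbai: row 180.78–226.78 (AQI 201–300). (300−201)·(184.25−180.78)/(226.78−180.78) + 201 = 99·3.47/46.00 + 201 ≈ 208.47 → 208.
Ulaanbaatar: row 180.78–226.78 (AQI 201–300). (300−201)·(205.75−180.78)/(226.78−180.78) + 201 = 99·24.97/46.00 + 201 ≈ 254.74 → 255.
Mexico City 98.02: bracket 82.68–132.85 → index 101–150; slope 49/50.17, offset 15.34.
AQI = 101 + 49/50.17·15.34 ≈ 115.98 ⇒ 116.
AQIs: Santiago=157, Kraków=167, Mumbai=208, Ulaanbaatar=255, Mexico City=116. Ulaanbaatar (255) − Mumbai (208) = 47.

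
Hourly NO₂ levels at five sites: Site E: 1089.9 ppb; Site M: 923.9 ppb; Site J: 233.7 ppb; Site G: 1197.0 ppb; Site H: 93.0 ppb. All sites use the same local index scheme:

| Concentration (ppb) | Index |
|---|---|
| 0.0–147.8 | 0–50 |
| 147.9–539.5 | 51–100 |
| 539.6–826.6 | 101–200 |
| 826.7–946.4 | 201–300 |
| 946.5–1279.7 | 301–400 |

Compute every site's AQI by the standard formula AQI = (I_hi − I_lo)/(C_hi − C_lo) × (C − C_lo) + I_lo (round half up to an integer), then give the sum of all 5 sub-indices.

Site E: row 946.5–1279.7 (AQI 301–400). (400−301)·(1089.9−946.5)/(1279.7−946.5) + 301 = 99·143.4/333.2 + 301 ≈ 343.61 → 344.
Site M: 923.9 lies in 826.7–946.4, so I_lo=201, I_hi=300, C_lo=826.7, C_hi=946.4.
(300−201)/(946.4−826.7) × (923.9−826.7) + 201 = 99/119.7 × 97.2 + 201 ≈ 281.39 → 281.
Site J: 233.7 lies in 147.9–539.5, so I_lo=51, I_hi=100, C_lo=147.9, C_hi=539.5.
(100−51)/(539.5−147.9) × (233.7−147.9) + 51 = 49/391.6 × 85.8 + 51 ≈ 61.74 → 62.
Site G: row 946.5–1279.7 (AQI 301–400). (400−301)·(1197.0−946.5)/(1279.7−946.5) + 301 = 99·250.5/333.2 + 301 ≈ 375.43 → 375.
Site H: row 0.0–147.8 (AQI 0–50). (50−0)·(93.0−0.0)/(147.8−0.0) + 0 = 50·93.0/147.8 + 0 ≈ 31.46 → 31.
AQIs: Site E=344, Site M=281, Site J=62, Site G=375, Site H=31. Sum = 344 + 281 + 62 + 375 + 31 = 1093.

1093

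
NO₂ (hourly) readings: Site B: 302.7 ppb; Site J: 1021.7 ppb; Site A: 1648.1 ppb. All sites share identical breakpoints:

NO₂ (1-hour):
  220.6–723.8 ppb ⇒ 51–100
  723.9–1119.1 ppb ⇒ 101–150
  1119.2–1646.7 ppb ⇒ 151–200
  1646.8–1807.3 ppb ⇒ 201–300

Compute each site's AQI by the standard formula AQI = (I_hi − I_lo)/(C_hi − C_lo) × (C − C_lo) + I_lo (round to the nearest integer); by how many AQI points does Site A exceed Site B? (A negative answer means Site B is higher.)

Site B: 302.7 lies in 220.6–723.8, so I_lo=51, I_hi=100, C_lo=220.6, C_hi=723.8.
(100−51)/(723.8−220.6) × (302.7−220.6) + 51 = 49/503.2 × 82.1 + 51 ≈ 58.99 → 59.
Site J 1021.7: bracket 723.9–1119.1 → index 101–150; slope 49/395.2, offset 297.8.
AQI = 101 + 49/395.2·297.8 ≈ 137.92 ⇒ 138.
Site A: row 1646.8–1807.3 (AQI 201–300). (300−201)·(1648.1−1646.8)/(1807.3−1646.8) + 201 = 99·1.3/160.5 + 201 ≈ 201.80 → 202.
AQIs: Site B=59, Site J=138, Site A=202. Site A (202) − Site B (59) = 143.

143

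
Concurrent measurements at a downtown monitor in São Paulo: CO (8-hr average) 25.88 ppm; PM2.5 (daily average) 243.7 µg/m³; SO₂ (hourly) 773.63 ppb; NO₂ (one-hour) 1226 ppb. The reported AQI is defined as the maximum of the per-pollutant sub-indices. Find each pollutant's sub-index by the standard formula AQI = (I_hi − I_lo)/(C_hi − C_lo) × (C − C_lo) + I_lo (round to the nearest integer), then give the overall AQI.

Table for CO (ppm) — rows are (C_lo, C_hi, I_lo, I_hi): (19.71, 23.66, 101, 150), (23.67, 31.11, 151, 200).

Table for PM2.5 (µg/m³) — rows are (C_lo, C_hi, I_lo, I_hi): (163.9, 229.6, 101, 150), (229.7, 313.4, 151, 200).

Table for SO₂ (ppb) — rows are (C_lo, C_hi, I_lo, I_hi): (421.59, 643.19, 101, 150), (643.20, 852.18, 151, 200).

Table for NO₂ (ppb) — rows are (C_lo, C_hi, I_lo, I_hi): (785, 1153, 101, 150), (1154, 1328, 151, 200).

CO: 25.88 lies in 23.67–31.11, so I_lo=151, I_hi=200, C_lo=23.67, C_hi=31.11.
(200−151)/(31.11−23.67) × (25.88−23.67) + 151 = 49/7.44 × 2.21 + 151 ≈ 165.56 → 166.
PM2.5: 243.7 lies in 229.7–313.4, so I_lo=151, I_hi=200, C_lo=229.7, C_hi=313.4.
(200−151)/(313.4−229.7) × (243.7−229.7) + 151 = 49/83.7 × 14.0 + 151 ≈ 159.20 → 159.
SO₂: row 643.20–852.18 (AQI 151–200). (200−151)·(773.63−643.20)/(852.18−643.20) + 151 = 49·130.43/208.98 + 151 ≈ 181.58 → 182.
NO₂: 1226 ∈ [1154, 1328] ↔ index [151, 200].
151 + (1226−1154)·(200−151)/(1328−1154) = 151 + 72·49/174 ≈ 171.28, so AQI = 171.
Sub-indices: CO→166, PM2.5→159, SO₂→182, NO₂→171. Overall AQI = max = 182; dominant pollutant is SO₂.
AQI 182: Unhealthy.

182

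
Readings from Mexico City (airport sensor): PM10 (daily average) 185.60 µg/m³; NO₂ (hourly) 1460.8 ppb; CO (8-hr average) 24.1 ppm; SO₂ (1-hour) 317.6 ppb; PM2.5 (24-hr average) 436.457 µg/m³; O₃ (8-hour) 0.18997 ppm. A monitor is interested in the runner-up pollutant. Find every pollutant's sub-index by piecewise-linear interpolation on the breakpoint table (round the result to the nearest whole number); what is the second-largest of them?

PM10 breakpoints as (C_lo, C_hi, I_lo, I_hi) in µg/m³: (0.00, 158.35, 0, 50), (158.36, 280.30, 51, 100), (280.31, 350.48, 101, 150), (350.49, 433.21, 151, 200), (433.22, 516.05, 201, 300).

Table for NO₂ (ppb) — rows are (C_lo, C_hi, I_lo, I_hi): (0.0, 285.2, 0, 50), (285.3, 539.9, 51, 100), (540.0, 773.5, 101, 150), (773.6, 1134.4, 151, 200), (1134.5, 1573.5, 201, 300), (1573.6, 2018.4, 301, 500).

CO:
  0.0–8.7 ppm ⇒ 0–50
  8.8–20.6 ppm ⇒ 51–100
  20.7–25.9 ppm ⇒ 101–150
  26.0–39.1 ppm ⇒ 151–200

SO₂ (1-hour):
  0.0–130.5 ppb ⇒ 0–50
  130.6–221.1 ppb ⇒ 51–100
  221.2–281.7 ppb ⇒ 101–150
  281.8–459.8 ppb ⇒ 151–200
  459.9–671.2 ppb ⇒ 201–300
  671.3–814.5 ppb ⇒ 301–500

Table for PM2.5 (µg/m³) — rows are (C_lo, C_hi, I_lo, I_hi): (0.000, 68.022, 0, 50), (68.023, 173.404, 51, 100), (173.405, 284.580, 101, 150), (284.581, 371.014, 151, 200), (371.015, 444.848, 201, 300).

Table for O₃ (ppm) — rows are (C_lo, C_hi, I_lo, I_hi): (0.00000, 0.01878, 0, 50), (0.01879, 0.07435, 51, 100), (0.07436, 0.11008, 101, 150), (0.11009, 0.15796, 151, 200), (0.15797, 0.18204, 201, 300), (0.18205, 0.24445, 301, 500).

PM10 185.60: bracket 158.36–280.30 → index 51–100; slope 49/121.94, offset 27.24.
AQI = 51 + 49/121.94·27.24 ≈ 61.95 ⇒ 62.
NO₂: 1460.8 lies in 1134.5–1573.5, so I_lo=201, I_hi=300, C_lo=1134.5, C_hi=1573.5.
(300−201)/(1573.5−1134.5) × (1460.8−1134.5) + 201 = 99/439.0 × 326.3 + 201 ≈ 274.58 → 275.
CO: 24.1 lies in 20.7–25.9, so I_lo=101, I_hi=150, C_lo=20.7, C_hi=25.9.
(150−101)/(25.9−20.7) × (24.1−20.7) + 101 = 49/5.2 × 3.4 + 101 ≈ 133.04 → 133.
SO₂: 317.6 ∈ [281.8, 459.8] ↔ index [151, 200].
151 + (317.6−281.8)·(200−151)/(459.8−281.8) = 151 + 35.8·49/178.0 ≈ 160.86, so AQI = 161.
PM2.5: 436.457 lies in 371.015–444.848, so I_lo=201, I_hi=300, C_lo=371.015, C_hi=444.848.
(300−201)/(444.848−371.015) × (436.457−371.015) + 201 = 99/73.833 × 65.442 + 201 ≈ 288.75 → 289.
O₃ 0.18997: bracket 0.18205–0.24445 → index 301–500; slope 199/0.06240, offset 0.00792.
AQI = 301 + 199/0.06240·0.00792 ≈ 326.26 ⇒ 326.
Sub-indices: PM10→62, NO₂→275, CO→133, SO₂→161, PM2.5→289, O₃→326. Ranked high→low: 326, 289, 275, 161, 133, 62. Second-highest sub-index = 289.

289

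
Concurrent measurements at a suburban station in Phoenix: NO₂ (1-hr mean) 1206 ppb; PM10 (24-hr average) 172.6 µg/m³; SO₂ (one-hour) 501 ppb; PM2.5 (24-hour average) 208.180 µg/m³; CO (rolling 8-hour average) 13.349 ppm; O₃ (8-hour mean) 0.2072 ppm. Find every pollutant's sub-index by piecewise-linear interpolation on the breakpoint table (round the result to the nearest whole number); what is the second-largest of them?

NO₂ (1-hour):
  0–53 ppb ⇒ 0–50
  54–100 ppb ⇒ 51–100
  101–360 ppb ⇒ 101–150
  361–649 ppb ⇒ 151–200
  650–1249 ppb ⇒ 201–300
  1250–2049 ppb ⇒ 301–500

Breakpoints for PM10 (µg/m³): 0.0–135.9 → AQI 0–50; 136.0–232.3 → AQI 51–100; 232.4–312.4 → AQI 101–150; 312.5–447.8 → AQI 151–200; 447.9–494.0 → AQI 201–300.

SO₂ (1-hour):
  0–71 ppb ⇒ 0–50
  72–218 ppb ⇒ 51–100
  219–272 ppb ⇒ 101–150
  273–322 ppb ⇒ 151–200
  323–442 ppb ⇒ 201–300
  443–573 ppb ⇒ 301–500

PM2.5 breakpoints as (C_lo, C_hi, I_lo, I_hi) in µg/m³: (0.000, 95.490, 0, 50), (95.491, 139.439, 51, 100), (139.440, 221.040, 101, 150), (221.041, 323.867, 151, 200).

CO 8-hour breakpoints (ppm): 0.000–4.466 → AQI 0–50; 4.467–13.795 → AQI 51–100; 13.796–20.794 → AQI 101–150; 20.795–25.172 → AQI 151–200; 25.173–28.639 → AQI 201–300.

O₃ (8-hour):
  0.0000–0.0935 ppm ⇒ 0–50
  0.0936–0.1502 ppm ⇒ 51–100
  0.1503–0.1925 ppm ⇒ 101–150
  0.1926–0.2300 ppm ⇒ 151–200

NO₂: 1206 lies in 650–1249, so I_lo=201, I_hi=300, C_lo=650, C_hi=1249.
(300−201)/(1249−650) × (1206−650) + 201 = 99/599 × 556 + 201 ≈ 292.89 → 293.
PM10: 172.6 ∈ [136.0, 232.3] ↔ index [51, 100].
51 + (172.6−136.0)·(100−51)/(232.3−136.0) = 51 + 36.6·49/96.3 ≈ 69.62, so AQI = 70.
SO₂: row 443–573 (AQI 301–500). (500−301)·(501−443)/(573−443) + 301 = 199·58/130 + 301 ≈ 389.78 → 390.
PM2.5 208.180: bracket 139.440–221.040 → index 101–150; slope 49/81.600, offset 68.740.
AQI = 101 + 49/81.600·68.740 ≈ 142.28 ⇒ 142.
CO: 13.349 lies in 4.467–13.795, so I_lo=51, I_hi=100, C_lo=4.467, C_hi=13.795.
(100−51)/(13.795−4.467) × (13.349−4.467) + 51 = 49/9.328 × 8.882 + 51 ≈ 97.66 → 98.
O₃ 0.2072: bracket 0.1926–0.2300 → index 151–200; slope 49/0.0374, offset 0.0146.
AQI = 151 + 49/0.0374·0.0146 ≈ 170.13 ⇒ 170.
Sub-indices: NO₂→293, PM10→70, SO₂→390, PM2.5→142, CO→98, O₃→170. Ranked high→low: 390, 293, 170, 142, 98, 70. Second-highest sub-index = 293.

293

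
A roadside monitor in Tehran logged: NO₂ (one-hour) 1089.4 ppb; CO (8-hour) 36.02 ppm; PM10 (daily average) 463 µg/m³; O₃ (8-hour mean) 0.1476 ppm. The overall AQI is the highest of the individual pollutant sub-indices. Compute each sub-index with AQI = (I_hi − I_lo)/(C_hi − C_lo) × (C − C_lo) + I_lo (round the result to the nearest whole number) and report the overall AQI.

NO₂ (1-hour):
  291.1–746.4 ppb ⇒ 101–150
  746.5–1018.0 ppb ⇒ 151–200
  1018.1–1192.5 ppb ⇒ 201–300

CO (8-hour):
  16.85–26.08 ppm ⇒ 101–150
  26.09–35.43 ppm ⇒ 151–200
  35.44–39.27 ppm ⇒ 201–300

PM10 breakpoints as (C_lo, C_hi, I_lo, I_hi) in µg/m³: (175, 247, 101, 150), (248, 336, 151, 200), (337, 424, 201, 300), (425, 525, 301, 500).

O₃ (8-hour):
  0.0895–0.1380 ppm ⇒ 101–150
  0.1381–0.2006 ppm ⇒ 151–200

377

NO₂: row 1018.1–1192.5 (AQI 201–300). (300−201)·(1089.4−1018.1)/(1192.5−1018.1) + 201 = 99·71.3/174.4 + 201 ≈ 241.47 → 241.
CO: 36.02 lies in 35.44–39.27, so I_lo=201, I_hi=300, C_lo=35.44, C_hi=39.27.
(300−201)/(39.27−35.44) × (36.02−35.44) + 201 = 99/3.83 × 0.58 + 201 ≈ 215.99 → 216.
PM10 463: bracket 425–525 → index 301–500; slope 199/100, offset 38.
AQI = 301 + 199/100·38 ≈ 376.62 ⇒ 377.
O₃: 0.1476 ∈ [0.1381, 0.2006] ↔ index [151, 200].
151 + (0.1476−0.1381)·(200−151)/(0.2006−0.1381) = 151 + 0.0095·49/0.0625 ≈ 158.45, so AQI = 158.
Sub-indices: NO₂→241, CO→216, PM10→377, O₃→158. Overall AQI = max = 377; dominant pollutant is PM10.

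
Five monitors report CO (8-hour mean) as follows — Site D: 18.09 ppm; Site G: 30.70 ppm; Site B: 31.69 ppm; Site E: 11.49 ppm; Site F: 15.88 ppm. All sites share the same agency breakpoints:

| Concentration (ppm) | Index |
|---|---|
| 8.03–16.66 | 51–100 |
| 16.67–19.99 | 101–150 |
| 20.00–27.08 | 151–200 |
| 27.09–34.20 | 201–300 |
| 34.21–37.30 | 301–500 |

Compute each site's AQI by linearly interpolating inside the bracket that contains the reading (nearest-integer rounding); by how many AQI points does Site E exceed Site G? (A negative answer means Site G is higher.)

-180

Site D: row 16.67–19.99 (AQI 101–150). (150−101)·(18.09−16.67)/(19.99−16.67) + 101 = 49·1.42/3.32 + 101 ≈ 121.96 → 122.
Site G 30.70: bracket 27.09–34.20 → index 201–300; slope 99/7.11, offset 3.61.
AQI = 201 + 99/7.11·3.61 ≈ 251.27 ⇒ 251.
Site B 31.69: bracket 27.09–34.20 → index 201–300; slope 99/7.11, offset 4.60.
AQI = 201 + 99/7.11·4.60 ≈ 265.05 ⇒ 265.
Site E: 11.49 lies in 8.03–16.66, so I_lo=51, I_hi=100, C_lo=8.03, C_hi=16.66.
(100−51)/(16.66−8.03) × (11.49−8.03) + 51 = 49/8.63 × 3.46 + 51 ≈ 70.65 → 71.
Site F: 15.88 ∈ [8.03, 16.66] ↔ index [51, 100].
51 + (15.88−8.03)·(100−51)/(16.66−8.03) = 51 + 7.85·49/8.63 ≈ 95.57, so AQI = 96.
AQIs: Site D=122, Site G=251, Site B=265, Site E=71, Site F=96. Site E (71) − Site G (251) = -180.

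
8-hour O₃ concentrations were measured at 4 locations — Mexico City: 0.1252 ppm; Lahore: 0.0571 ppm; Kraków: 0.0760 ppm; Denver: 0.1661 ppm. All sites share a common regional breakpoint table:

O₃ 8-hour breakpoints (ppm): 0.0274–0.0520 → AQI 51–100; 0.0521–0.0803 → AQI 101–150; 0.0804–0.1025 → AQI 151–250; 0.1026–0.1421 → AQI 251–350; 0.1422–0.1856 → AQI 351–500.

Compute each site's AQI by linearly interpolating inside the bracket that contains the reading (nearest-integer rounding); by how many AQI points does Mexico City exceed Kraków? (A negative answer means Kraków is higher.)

Mexico City 0.1252: bracket 0.1026–0.1421 → index 251–350; slope 99/0.0395, offset 0.0226.
AQI = 251 + 99/0.0395·0.0226 ≈ 307.64 ⇒ 308.
Lahore: 0.0571 ∈ [0.0521, 0.0803] ↔ index [101, 150].
101 + (0.0571−0.0521)·(150−101)/(0.0803−0.0521) = 101 + 0.0050·49/0.0282 ≈ 109.69, so AQI = 110.
Kraków: 0.0760 ∈ [0.0521, 0.0803] ↔ index [101, 150].
101 + (0.0760−0.0521)·(150−101)/(0.0803−0.0521) = 101 + 0.0239·49/0.0282 ≈ 142.53, so AQI = 143.
Denver: 0.1661 ∈ [0.1422, 0.1856] ↔ index [351, 500].
351 + (0.1661−0.1422)·(500−351)/(0.1856−0.1422) = 351 + 0.0239·149/0.0434 ≈ 433.05, so AQI = 433.
AQIs: Mexico City=308, Lahore=110, Kraków=143, Denver=433. Mexico City (308) − Kraków (143) = 165.

165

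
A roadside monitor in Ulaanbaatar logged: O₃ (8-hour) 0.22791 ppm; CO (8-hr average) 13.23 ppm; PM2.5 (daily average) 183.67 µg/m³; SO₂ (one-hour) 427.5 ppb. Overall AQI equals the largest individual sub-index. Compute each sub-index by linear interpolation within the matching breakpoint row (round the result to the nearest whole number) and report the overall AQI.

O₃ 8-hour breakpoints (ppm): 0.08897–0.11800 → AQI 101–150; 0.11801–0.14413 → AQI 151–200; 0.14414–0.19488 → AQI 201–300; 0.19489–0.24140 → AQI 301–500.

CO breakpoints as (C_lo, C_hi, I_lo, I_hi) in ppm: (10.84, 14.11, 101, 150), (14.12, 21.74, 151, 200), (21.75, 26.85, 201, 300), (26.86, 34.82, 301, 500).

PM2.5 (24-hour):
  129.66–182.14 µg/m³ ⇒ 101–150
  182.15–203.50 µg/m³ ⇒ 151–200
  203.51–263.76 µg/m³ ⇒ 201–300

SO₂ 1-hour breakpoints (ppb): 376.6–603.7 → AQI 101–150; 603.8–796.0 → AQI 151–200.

442

O₃: 0.22791 ∈ [0.19489, 0.24140] ↔ index [301, 500].
301 + (0.22791−0.19489)·(500−301)/(0.24140−0.19489) = 301 + 0.03302·199/0.04651 ≈ 442.28, so AQI = 442.
CO 13.23: bracket 10.84–14.11 → index 101–150; slope 49/3.27, offset 2.39.
AQI = 101 + 49/3.27·2.39 ≈ 136.81 ⇒ 137.
PM2.5 183.67: bracket 182.15–203.50 → index 151–200; slope 49/21.35, offset 1.52.
AQI = 151 + 49/21.35·1.52 ≈ 154.49 ⇒ 154.
SO₂: 427.5 lies in 376.6–603.7, so I_lo=101, I_hi=150, C_lo=376.6, C_hi=603.7.
(150−101)/(603.7−376.6) × (427.5−376.6) + 101 = 49/227.1 × 50.9 + 101 ≈ 111.98 → 112.
Sub-indices: O₃→442, CO→137, PM2.5→154, SO₂→112. Overall AQI = max = 442; dominant pollutant is O₃.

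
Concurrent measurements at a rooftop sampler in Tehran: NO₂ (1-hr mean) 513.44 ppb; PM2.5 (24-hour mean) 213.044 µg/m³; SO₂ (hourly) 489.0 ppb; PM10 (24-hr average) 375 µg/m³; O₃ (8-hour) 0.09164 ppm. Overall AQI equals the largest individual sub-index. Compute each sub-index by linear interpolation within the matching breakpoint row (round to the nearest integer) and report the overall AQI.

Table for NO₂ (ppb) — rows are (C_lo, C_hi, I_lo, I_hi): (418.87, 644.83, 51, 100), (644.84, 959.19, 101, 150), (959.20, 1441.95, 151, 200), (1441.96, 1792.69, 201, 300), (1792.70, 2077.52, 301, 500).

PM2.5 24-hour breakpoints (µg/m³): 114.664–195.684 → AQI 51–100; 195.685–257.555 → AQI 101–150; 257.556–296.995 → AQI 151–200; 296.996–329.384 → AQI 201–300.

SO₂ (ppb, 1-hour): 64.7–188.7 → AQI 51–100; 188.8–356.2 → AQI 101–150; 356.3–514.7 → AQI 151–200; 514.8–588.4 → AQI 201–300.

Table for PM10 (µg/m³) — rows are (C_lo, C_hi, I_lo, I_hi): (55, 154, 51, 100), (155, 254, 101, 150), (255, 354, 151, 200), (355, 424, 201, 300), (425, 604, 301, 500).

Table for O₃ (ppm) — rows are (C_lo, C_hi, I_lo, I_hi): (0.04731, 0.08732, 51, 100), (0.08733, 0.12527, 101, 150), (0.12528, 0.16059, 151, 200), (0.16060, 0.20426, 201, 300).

NO₂: row 418.87–644.83 (AQI 51–100). (100−51)·(513.44−418.87)/(644.83−418.87) + 51 = 49·94.57/225.96 + 51 ≈ 71.51 → 72.
PM2.5: 213.044 ∈ [195.685, 257.555] ↔ index [101, 150].
101 + (213.044−195.685)·(150−101)/(257.555−195.685) = 101 + 17.359·49/61.870 ≈ 114.75, so AQI = 115.
SO₂: row 356.3–514.7 (AQI 151–200). (200−151)·(489.0−356.3)/(514.7−356.3) + 151 = 49·132.7/158.4 + 151 ≈ 192.05 → 192.
PM10 375: bracket 355–424 → index 201–300; slope 99/69, offset 20.
AQI = 201 + 99/69·20 ≈ 229.70 ⇒ 230.
O₃ 0.09164: bracket 0.08733–0.12527 → index 101–150; slope 49/0.03794, offset 0.00431.
AQI = 101 + 49/0.03794·0.00431 ≈ 106.57 ⇒ 107.
Sub-indices: NO₂→72, PM2.5→115, SO₂→192, PM10→230, O₃→107. Overall AQI = max = 230; dominant pollutant is PM10.

230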